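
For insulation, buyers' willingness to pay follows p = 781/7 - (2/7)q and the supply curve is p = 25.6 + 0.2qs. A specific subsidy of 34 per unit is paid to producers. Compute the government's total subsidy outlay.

Government cost = 8398

Pre-subsidy: 781/7 - (2/7)q = 25.6 + 0.2q gives q* = 177 and p* = 61.
With the subsidy, sellers receive ps = pb + 34 for each unit, where pb is the price buyers pay.
On the curves, pb = 781/7 - (2/7)q and ps = 25.6 + 0.2q; the wedge ps − pb = 34 gives 25.6 + 0.2q − (781/7 - (2/7)q) = 34, so q' = 247.
Then pb = 781/7 − (2/7)·247 = 41 and ps = 25.6 + 0.2·247 = 75.
Government outlay = subsidy × quantity = 34 × 247 = 8398.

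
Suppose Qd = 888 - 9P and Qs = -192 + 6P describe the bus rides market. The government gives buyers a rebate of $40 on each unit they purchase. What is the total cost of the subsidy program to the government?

Government cost = $15360

Pre-subsidy: 888 - 9P = -192 + 6P gives P* = 72, Q* = 240.
With the rebate, buyers effectively pay Pb = Ps − 40, where Ps is the price sellers receive.
Demand in terms of Ps becomes Qd = 888 − 9(Ps − 40) = 1248 - 9Ps. Setting this equal to supply: 1248 - 9Ps = -192 + 6Ps, so Ps = 96.
Buyers pay Pb = 96 − 40 = 56; Q' = -192 + 6·96 = 384.
Government outlay = subsidy × quantity = 40 × 384 = 15360.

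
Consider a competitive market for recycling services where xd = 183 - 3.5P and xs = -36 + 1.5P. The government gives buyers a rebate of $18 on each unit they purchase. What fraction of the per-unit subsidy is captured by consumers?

Consumer share = 0.3

Pre-subsidy: 183 - 3.5P = -36 + 1.5P gives P* = 43.8, x* = 29.7.
With the rebate, buyers effectively pay Pb = Ps − 18, where Ps is the price sellers receive.
Demand in terms of Ps becomes xd = 183 − 3.5(Ps − 18) = 246 - 3.5Ps. Setting this equal to supply: 246 - 3.5Ps = -36 + 1.5Ps, so Ps = 56.4.
Buyers pay Pb = 56.4 − 18 = 38.4; x' = -36 + 1.5·56.4 = 48.6.
Buyers' price falls by P* − Pb = 43.8 − 38.4 = 5.4; sellers' price rises by Ps − P* = 56.4 − 43.8 = 12.6.
So consumers capture 5.4/18 = 0.3 of each unit of subsidy.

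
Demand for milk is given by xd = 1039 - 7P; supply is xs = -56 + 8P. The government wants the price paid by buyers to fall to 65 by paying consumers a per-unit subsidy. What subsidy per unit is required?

At a buyer price of 65, quantity demanded is 1039 − 7·65 = 584.
Sellers supply 584 only when they receive Ps with -56 + 8·Ps = 584, i.e. Ps = 80.
s = Ps − Pb = 80 − 65 = 15.

Required subsidy s = 15 per unit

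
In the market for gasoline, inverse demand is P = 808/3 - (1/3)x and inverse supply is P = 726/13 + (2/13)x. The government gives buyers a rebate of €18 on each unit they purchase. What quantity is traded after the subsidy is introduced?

x' = 9028/19

Pre-subsidy: 808/3 - (1/3)x = 726/13 + (2/13)x gives x* = 8326/19 and P* = 2342/19.
With the rebate, buyers effectively pay Pb = Ps − 18, where Ps is the price sellers receive.
On the curves, Pb = 808/3 - (1/3)x and Ps = 726/13 + (2/13)x; the wedge Ps − Pb = 18 gives 726/13 + (2/13)x − (808/3 - (1/3)x) = 18, so x' = 9028/19.
Then Pb = 808/3 − (1/3)·(9028/19) = 2108/19 and Ps = 726/13 + (2/13)·(9028/19) = 2450/19.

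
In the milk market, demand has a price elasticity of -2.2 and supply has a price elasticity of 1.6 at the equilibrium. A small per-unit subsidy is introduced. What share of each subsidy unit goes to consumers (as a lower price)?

Consumer share = 8/19

For a small subsidy around the equilibrium, the benefit split depends on the relative slopes, which at a point are proportional to the elasticities.
Buyer share = εs/(εs + |εd|) = 1.6/(1.6 + 2.2) = 8/19; seller share = |εd|/(εs + |εd|) = 11/19.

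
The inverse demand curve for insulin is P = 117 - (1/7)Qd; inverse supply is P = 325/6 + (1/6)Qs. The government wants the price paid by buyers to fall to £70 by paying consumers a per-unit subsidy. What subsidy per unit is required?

At a buyer price of 70, quantity demanded is 819 − 7·70 = 329.
Sellers supply 329 only when they receive Ps = 325/6 + (1/6)·329 = 109.
s = Ps − Pb = 109 − 70 = 39.

Required subsidy s = £39 per unit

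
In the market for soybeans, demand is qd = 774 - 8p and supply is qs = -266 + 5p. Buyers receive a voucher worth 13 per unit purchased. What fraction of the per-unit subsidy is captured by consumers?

Pre-subsidy: 774 - 8p = -266 + 5p gives p* = 80, q* = 134.
With the rebate, buyers effectively pay pb = ps − 13, where ps is the price sellers receive.
Demand in terms of ps becomes qd = 774 − 8(ps − 13) = 878 - 8ps. Setting this equal to supply: 878 - 8ps = -266 + 5ps, so ps = 88.
Buyers pay pb = 88 − 13 = 75; q' = -266 + 5·88 = 174.
Buyers' price falls by p* − pb = 80 − 75 = 5; sellers' price rises by ps − p* = 88 − 80 = 8.
So consumers capture 5/13 = 5/13 of each unit of subsidy.

Consumer share = 5/13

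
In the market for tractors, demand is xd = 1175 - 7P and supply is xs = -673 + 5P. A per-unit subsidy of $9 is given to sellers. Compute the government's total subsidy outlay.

Government cost = $1109.25

Pre-subsidy: 1175 - 7P = -673 + 5P gives P* = 154, x* = 97.
With the subsidy, sellers receive Ps = Pb + 9 for each unit, where Pb is the price buyers pay.
Supply in terms of Pb becomes xs = -673 + 5(Pb + 9) = -628 + 5Pb. Setting this equal to demand: 1175 - 7Pb = -628 + 5Pb, so Pb = 150.25.
Sellers receive Ps = 150.25 + 9 = 159.25; x' = 1175 − 7·150.25 = 123.25.
Government outlay = subsidy × quantity = 9 × 123.25 = 1109.25.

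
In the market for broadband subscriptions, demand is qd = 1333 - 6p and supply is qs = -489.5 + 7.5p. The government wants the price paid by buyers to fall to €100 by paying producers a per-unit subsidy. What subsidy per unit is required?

At a buyer price of 100, quantity demanded is 1333 − 6·100 = 733.
Sellers supply 733 only when they receive ps with -489.5 + 7.5·ps = 733, i.e. ps = 163.
s = ps − pb = 163 − 100 = 63.

Required subsidy s = €63 per unit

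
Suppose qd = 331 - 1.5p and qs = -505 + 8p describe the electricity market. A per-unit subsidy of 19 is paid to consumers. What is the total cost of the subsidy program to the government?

Government cost = 4237

Pre-subsidy: 331 - 1.5p = -505 + 8p gives p* = 88, q* = 199.
With the rebate, buyers effectively pay pb = ps − 19, where ps is the price sellers receive.
Demand in terms of ps becomes qd = 331 − 1.5(ps − 19) = 359.5 - 1.5ps. Setting this equal to supply: 359.5 - 1.5ps = -505 + 8ps, so ps = 91.
Buyers pay pb = 91 − 19 = 72; q' = -505 + 8·91 = 223.
Government outlay = subsidy × quantity = 19 × 223 = 4237.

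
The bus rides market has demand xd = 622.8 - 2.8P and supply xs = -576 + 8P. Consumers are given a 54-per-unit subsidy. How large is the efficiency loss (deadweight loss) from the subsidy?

Deadweight loss = 3024

Pre-subsidy: 622.8 - 2.8P = -576 + 8P gives P* = 111, x* = 312.
With the rebate, buyers effectively pay Pb = Ps − 54, where Ps is the price sellers receive.
Demand in terms of Ps becomes xd = 622.8 − 2.8(Ps − 54) = 774 - 2.8Ps. Setting this equal to supply: 774 - 2.8Ps = -576 + 8Ps, so Ps = 125.
Buyers pay Pb = 125 − 54 = 71; x' = -576 + 8·125 = 424.
The subsidy expands output by 424 − 312 = 112 past the efficient level; on those units the gap between marginal cost and willingness to pay runs from 0 up to 54.
DWL = ½ × 54 × 112 = 3024.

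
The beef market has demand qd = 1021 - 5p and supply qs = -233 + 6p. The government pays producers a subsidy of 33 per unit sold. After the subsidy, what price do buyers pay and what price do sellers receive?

Pre-subsidy: 1021 - 5p = -233 + 6p gives p* = 114, q* = 451.
With the subsidy, sellers receive ps = pb + 33 for each unit, where pb is the price buyers pay.
Supply in terms of pb becomes qs = -233 + 6(pb + 33) = -35 + 6pb. Setting this equal to demand: 1021 - 5pb = -35 + 6pb, so pb = 96.
Sellers receive ps = 96 + 33 = 129; q' = 1021 − 5·96 = 541.

Buyers pay 96; sellers receive 129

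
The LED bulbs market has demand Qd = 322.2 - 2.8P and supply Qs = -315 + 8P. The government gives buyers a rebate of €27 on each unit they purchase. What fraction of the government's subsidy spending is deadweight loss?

DWL / government spending = 28/213

Pre-subsidy: 322.2 - 2.8P = -315 + 8P gives P* = 59, Q* = 157.
With the rebate, buyers effectively pay Pb = Ps − 27, where Ps is the price sellers receive.
Demand in terms of Ps becomes Qd = 322.2 − 2.8(Ps − 27) = 397.8 - 2.8Ps. Setting this equal to supply: 397.8 - 2.8Ps = -315 + 8Ps, so Ps = 66.
Buyers pay Pb = 66 − 27 = 39; Q' = -315 + 8·66 = 213.
ΔCS = ½(157 + 213)(59 − 39) = 3700; ΔPS = ½(157 + 213)(66 − 59) = 1295.
Government spending = 27 × 213 = 5751.
DWL = ½ × 27 × (213 − 157) = 756; fraction = 756 / 5751 = 28/213.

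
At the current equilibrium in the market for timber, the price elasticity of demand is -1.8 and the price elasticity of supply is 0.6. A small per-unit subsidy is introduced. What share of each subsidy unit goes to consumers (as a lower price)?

For a small subsidy around the equilibrium, the benefit split depends on the relative slopes, which at a point are proportional to the elasticities.
Buyer share = εs/(εs + |εd|) = 0.6/(0.6 + 1.8) = 0.25; seller share = |εd|/(εs + |εd|) = 0.75.

Consumer share = 0.25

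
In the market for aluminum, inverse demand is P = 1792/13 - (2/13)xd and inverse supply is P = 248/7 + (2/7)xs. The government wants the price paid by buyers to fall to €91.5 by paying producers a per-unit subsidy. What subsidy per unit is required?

At a buyer price of 91.5, quantity demanded is 896 − 6.5·91.5 = 301.25.
Sellers supply 301.25 only when they receive Ps = 248/7 + (2/7)·301.25 = 121.5.
s = Ps − Pb = 121.5 − 91.5 = 30.

Required subsidy s = €30 per unit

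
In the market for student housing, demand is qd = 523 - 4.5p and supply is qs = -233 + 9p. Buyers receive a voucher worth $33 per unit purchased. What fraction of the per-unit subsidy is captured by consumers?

Pre-subsidy: 523 - 4.5p = -233 + 9p gives p* = 56, q* = 271.
With the rebate, buyers effectively pay pb = ps − 33, where ps is the price sellers receive.
Demand in terms of ps becomes qd = 523 − 4.5(ps − 33) = 671.5 - 4.5ps. Setting this equal to supply: 671.5 - 4.5ps = -233 + 9ps, so ps = 67.
Buyers pay pb = 67 − 33 = 34; q' = -233 + 9·67 = 370.
Buyers' price falls by p* − pb = 56 − 34 = 22; sellers' price rises by ps − p* = 67 − 56 = 11.
So consumers capture 22/33 = 2/3 of each unit of subsidy.

Consumer share = 2/3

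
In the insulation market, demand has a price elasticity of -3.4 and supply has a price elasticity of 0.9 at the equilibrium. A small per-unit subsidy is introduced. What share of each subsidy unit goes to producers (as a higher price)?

Producer share = 34/43

For a small subsidy around the equilibrium, the benefit split depends on the relative slopes, which at a point are proportional to the elasticities.
Buyer share = εs/(εs + |εd|) = 0.9/(0.9 + 3.4) = 9/43; seller share = |εd|/(εs + |εd|) = 34/43.
So producers capture 34/43 of the subsidy.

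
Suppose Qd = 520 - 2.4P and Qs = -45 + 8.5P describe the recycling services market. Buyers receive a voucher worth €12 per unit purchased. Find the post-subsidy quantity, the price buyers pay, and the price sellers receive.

Q' = 45568/109; buyers pay 4630/109; sellers receive 5938/109

Pre-subsidy: 520 - 2.4P = -45 + 8.5P gives P* = 5650/109, Q* = 43120/109.
With the rebate, buyers effectively pay Pb = Ps − 12, where Ps is the price sellers receive.
Demand in terms of Ps becomes Qd = 520 − 2.4(Ps − 12) = 548.8 - 2.4Ps. Setting this equal to supply: 548.8 - 2.4Ps = -45 + 8.5Ps, so Ps = 5938/109.
Buyers pay Pb = 5938/109 − 12 = 4630/109; Q' = -45 + 8.5·(5938/109) = 45568/109.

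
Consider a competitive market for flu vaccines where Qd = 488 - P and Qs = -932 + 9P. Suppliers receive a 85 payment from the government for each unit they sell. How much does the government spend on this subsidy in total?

Government cost = 35912.5

Pre-subsidy: 488 - P = -932 + 9P gives P* = 142, Q* = 346.
With the subsidy, sellers receive Ps = Pb + 85 for each unit, where Pb is the price buyers pay.
Supply in terms of Pb becomes Qs = -932 + 9(Pb + 85) = -167 + 9Pb. Setting this equal to demand: 488 - Pb = -167 + 9Pb, so Pb = 65.5.
Sellers receive Ps = 65.5 + 85 = 150.5; Q' = 488 − 1·65.5 = 422.5.
Government outlay = subsidy × quantity = 85 × 422.5 = 35912.5.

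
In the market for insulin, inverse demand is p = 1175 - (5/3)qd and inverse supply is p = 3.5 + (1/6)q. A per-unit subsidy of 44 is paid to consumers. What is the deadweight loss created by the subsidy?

Pre-subsidy: 1175 - (5/3)q = 3.5 + (1/6)q gives q* = 639 and p* = 110.
With the rebate, buyers effectively pay pb = ps − 44, where ps is the price sellers receive.
On the curves, pb = 1175 - (5/3)q and ps = 3.5 + (1/6)q; the wedge ps − pb = 44 gives 3.5 + (1/6)q − (1175 - (5/3)q) = 44, so q' = 663.
Then pb = 1175 − (5/3)·663 = 70 and ps = 3.5 + (1/6)·663 = 114.
The subsidy expands output by 663 − 639 = 24 past the efficient level; on those units the gap between marginal cost and willingness to pay runs from 0 up to 44.
DWL = ½ × 44 × 24 = 528.

Deadweight loss = 528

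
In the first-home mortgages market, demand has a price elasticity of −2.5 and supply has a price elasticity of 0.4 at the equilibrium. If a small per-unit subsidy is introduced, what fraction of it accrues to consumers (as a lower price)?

For a small subsidy around the equilibrium, the benefit split depends on the relative slopes, which at a point are proportional to the elasticities.
Buyer share = εs/(εs + |εd|) = 0.4/(0.4 + 2.5) = 4/29; seller share = |εd|/(εs + |εd|) = 25/29.

Consumer share = 4/29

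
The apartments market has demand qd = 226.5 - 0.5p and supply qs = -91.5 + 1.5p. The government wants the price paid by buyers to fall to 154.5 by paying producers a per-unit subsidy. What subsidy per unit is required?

Required subsidy s = 6 per unit

At a buyer price of 154.5, quantity demanded is 226.5 − 0.5·154.5 = 149.25.
Sellers supply 149.25 only when they receive ps with -91.5 + 1.5·ps = 149.25, i.e. ps = 160.5.
s = ps − pb = 160.5 − 154.5 = 6.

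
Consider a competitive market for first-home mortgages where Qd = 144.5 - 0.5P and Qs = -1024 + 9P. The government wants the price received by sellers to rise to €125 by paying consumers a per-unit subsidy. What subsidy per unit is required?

At a seller price of 125, quantity supplied is -1024 + 9·125 = 101.
Buyers absorb 101 only when they pay Pb with 144.5 − 0.5·Pb = 101, i.e. Pb = 87.
s = Ps − Pb = 125 − 87 = 38.

Required subsidy s = €38 per unit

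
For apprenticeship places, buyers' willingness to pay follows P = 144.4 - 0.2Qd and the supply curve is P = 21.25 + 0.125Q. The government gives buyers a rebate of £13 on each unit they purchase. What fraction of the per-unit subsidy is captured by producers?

Pre-subsidy: 144.4 - 0.2Q = 21.25 + 0.125Q gives Q* = 4926/13 and P* = 892/13.
With the rebate, buyers effectively pay Pb = Ps − 13, where Ps is the price sellers receive.
On the curves, Pb = 144.4 - 0.2Q and Ps = 21.25 + 0.125Q; the wedge Ps − Pb = 13 gives 21.25 + 0.125Q − (144.4 - 0.2Q) = 13, so Q' = 5446/13.
Then Pb = 144.4 − 0.2·(5446/13) = 788/13 and Ps = 21.25 + 0.125·(5446/13) = 957/13.
Buyers' price falls by P* − Pb = 892/13 − 788/13 = 8; sellers' price rises by Ps − P* = 957/13 − 892/13 = 5.
So producers capture 5/13 = 5/13 of each unit of subsidy.

Producer share = 5/13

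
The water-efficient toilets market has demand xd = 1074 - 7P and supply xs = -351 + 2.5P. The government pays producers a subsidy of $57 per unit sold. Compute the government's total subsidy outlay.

Pre-subsidy: 1074 - 7P = -351 + 2.5P gives P* = 150, x* = 24.
With the subsidy, sellers receive Ps = Pb + 57 for each unit, where Pb is the price buyers pay.
Supply in terms of Pb becomes xs = -351 + 2.5(Pb + 57) = -208.5 + 2.5Pb. Setting this equal to demand: 1074 - 7Pb = -208.5 + 2.5Pb, so Pb = 135.
Sellers receive Ps = 135 + 57 = 192; x' = 1074 − 7·135 = 129.
Government outlay = subsidy × quantity = 57 × 129 = 7353.

Government cost = $7353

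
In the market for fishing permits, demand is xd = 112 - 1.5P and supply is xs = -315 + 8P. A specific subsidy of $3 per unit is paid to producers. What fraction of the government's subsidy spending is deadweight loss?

DWL / government spending = 36/919

Pre-subsidy: 112 - 1.5P = -315 + 8P gives P* = 854/19, x* = 847/19.
With the subsidy, sellers receive Ps = Pb + 3 for each unit, where Pb is the price buyers pay.
Supply in terms of Pb becomes xs = -315 + 8(Pb + 3) = -291 + 8Pb. Setting this equal to demand: 112 - 1.5Pb = -291 + 8Pb, so Pb = 806/19.
Sellers receive Ps = 806/19 + 3 = 863/19; x' = 112 − 1.5·(806/19) = 919/19.
ΔCS = ½(847/19 + 919/19)(854/19 − 806/19) = 42384/361; ΔPS = ½(847/19 + 919/19)(863/19 − 854/19) = 7947/361.
Government spending = 3 × 919/19 = 2757/19.
DWL = ½ × 3 × (919/19 − 847/19) = 108/19; fraction = (108/19) / (2757/19) = 36/919.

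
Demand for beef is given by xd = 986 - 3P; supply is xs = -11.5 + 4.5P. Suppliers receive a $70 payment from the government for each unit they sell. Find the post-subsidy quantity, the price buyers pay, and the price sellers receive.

Pre-subsidy: 986 - 3P = -11.5 + 4.5P gives P* = 133, x* = 587.
With the subsidy, sellers receive Ps = Pb + 70 for each unit, where Pb is the price buyers pay.
Supply in terms of Pb becomes xs = -11.5 + 4.5(Pb + 70) = 303.5 + 4.5Pb. Setting this equal to demand: 986 - 3Pb = 303.5 + 4.5Pb, so Pb = 91.
Sellers receive Ps = 91 + 70 = 161; x' = 986 − 3·91 = 713.

x' = 713; buyers pay $91; sellers receive $161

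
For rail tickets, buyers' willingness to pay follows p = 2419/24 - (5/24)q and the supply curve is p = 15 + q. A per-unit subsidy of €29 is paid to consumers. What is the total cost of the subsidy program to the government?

Pre-subsidy: 2419/24 - (5/24)q = 15 + q gives q* = 71 and p* = 86.
With the rebate, buyers effectively pay pb = ps − 29, where ps is the price sellers receive.
On the curves, pb = 2419/24 - (5/24)q and ps = 15 + q; the wedge ps − pb = 29 gives 15 + q − (2419/24 - (5/24)q) = 29, so q' = 95.
Then pb = 2419/24 − (5/24)·95 = 81 and ps = 15 + 1·95 = 110.
Government outlay = subsidy × quantity = 29 × 95 = 2755.

Government cost = €2755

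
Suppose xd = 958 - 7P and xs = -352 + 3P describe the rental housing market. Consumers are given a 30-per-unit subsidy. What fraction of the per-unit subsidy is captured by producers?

Pre-subsidy: 958 - 7P = -352 + 3P gives P* = 131, x* = 41.
With the rebate, buyers effectively pay Pb = Ps − 30, where Ps is the price sellers receive.
Demand in terms of Ps becomes xd = 958 − 7(Ps − 30) = 1168 - 7Ps. Setting this equal to supply: 1168 - 7Ps = -352 + 3Ps, so Ps = 152.
Buyers pay Pb = 152 − 30 = 122; x' = -352 + 3·152 = 104.
Buyers' price falls by P* − Pb = 131 − 122 = 9; sellers' price rises by Ps − P* = 152 − 131 = 21.
So producers capture 21/30 = 0.7 of each unit of subsidy.

Producer share = 0.7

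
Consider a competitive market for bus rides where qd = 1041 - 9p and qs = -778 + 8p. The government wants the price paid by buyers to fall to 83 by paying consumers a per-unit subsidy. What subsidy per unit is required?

At a buyer price of 83, quantity demanded is 1041 − 9·83 = 294.
Sellers supply 294 only when they receive ps with -778 + 8·ps = 294, i.e. ps = 134.
s = ps − pb = 134 − 83 = 51.

Required subsidy s = 51 per unit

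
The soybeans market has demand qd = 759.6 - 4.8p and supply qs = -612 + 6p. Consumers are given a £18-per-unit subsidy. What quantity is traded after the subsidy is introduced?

Pre-subsidy: 759.6 - 4.8p = -612 + 6p gives p* = 127, q* = 150.
With the rebate, buyers effectively pay pb = ps − 18, where ps is the price sellers receive.
Demand in terms of ps becomes qd = 759.6 − 4.8(ps − 18) = 846 - 4.8ps. Setting this equal to supply: 846 - 4.8ps = -612 + 6ps, so ps = 135.
Buyers pay pb = 135 − 18 = 117; q' = -612 + 6·135 = 198.

q' = 198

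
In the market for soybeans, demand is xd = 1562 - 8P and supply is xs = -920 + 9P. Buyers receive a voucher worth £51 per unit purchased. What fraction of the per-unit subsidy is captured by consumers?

Consumer share = 9/17

Pre-subsidy: 1562 - 8P = -920 + 9P gives P* = 146, x* = 394.
With the rebate, buyers effectively pay Pb = Ps − 51, where Ps is the price sellers receive.
Demand in terms of Ps becomes xd = 1562 − 8(Ps − 51) = 1970 - 8Ps. Setting this equal to supply: 1970 - 8Ps = -920 + 9Ps, so Ps = 170.
Buyers pay Pb = 170 − 51 = 119; x' = -920 + 9·170 = 610.
Buyers' price falls by P* − Pb = 146 − 119 = 27; sellers' price rises by Ps − P* = 170 − 146 = 24.
So consumers capture 27/51 = 9/17 of each unit of subsidy.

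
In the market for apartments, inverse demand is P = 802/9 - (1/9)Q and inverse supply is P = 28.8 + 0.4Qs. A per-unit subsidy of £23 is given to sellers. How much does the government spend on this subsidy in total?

Pre-subsidy: 802/9 - (1/9)Q = 28.8 + 0.4Q gives Q* = 118 and P* = 76.
With the subsidy, sellers receive Ps = Pb + 23 for each unit, where Pb is the price buyers pay.
On the curves, Pb = 802/9 - (1/9)Q and Ps = 28.8 + 0.4Q; the wedge Ps − Pb = 23 gives 28.8 + 0.4Q − (802/9 - (1/9)Q) = 23, so Q' = 163.
Then Pb = 802/9 − (1/9)·163 = 71 and Ps = 28.8 + 0.4·163 = 94.
Government outlay = subsidy × quantity = 23 × 163 = 3749.

Government cost = £3749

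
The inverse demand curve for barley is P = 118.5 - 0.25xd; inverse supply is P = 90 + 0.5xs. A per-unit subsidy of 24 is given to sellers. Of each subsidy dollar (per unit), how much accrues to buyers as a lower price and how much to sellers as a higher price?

Buyers gain 8 per unit; sellers gain 16 per unit

Pre-subsidy: 118.5 - 0.25x = 90 + 0.5x gives x* = 38 and P* = 109.
With the subsidy, sellers receive Ps = Pb + 24 for each unit, where Pb is the price buyers pay.
On the curves, Pb = 118.5 - 0.25x and Ps = 90 + 0.5x; the wedge Ps − Pb = 24 gives 90 + 0.5x − (118.5 - 0.25x) = 24, so x' = 70.
Then Pb = 118.5 − 0.25·70 = 101 and Ps = 90 + 0.5·70 = 125.
Buyers' price falls by P* − Pb = 109 − 101 = 8; sellers' price rises by Ps − P* = 125 − 109 = 16.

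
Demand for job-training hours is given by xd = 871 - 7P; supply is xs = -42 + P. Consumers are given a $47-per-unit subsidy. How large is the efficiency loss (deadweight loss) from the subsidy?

Pre-subsidy: 871 - 7P = -42 + P gives P* = 114.125, x* = 72.125.
With the rebate, buyers effectively pay Pb = Ps − 47, where Ps is the price sellers receive.
Demand in terms of Ps becomes xd = 871 − 7(Ps − 47) = 1200 - 7Ps. Setting this equal to supply: 1200 - 7Ps = -42 + Ps, so Ps = 155.25.
Buyers pay Pb = 155.25 − 47 = 108.25; x' = -42 + 1·155.25 = 113.25.
The subsidy expands output by 113.25 − 72.125 = 41.125 past the efficient level; on those units the gap between marginal cost and willingness to pay runs from 0 up to 47.
DWL = ½ × 47 × 41.125 = 966.4375.

Deadweight loss = $966.4375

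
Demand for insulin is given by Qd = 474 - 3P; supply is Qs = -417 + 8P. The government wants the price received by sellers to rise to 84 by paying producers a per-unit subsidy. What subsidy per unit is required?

Required subsidy s = 11 per unit

At a seller price of 84, quantity supplied is -417 + 8·84 = 255.
Buyers absorb 255 only when they pay Pb with 474 − 3·Pb = 255, i.e. Pb = 73.
s = Ps − Pb = 84 − 73 = 11.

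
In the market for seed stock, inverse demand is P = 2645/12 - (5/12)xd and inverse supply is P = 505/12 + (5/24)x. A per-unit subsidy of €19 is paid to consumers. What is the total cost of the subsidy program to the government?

Pre-subsidy: 2645/12 - (5/12)x = 505/12 + (5/24)x gives x* = 856/3 and P* = 3655/36.
With the rebate, buyers effectively pay Pb = Ps − 19, where Ps is the price sellers receive.
On the curves, Pb = 2645/12 - (5/12)x and Ps = 505/12 + (5/24)x; the wedge Ps − Pb = 19 gives 505/12 + (5/24)x − (2645/12 - (5/12)x) = 19, so x' = 4736/15.
Then Pb = 2645/12 − (5/12)·(4736/15) = 3199/36 and Ps = 505/12 + (5/24)·(4736/15) = 3883/36.
Government outlay = subsidy × quantity = 19 × 4736/15 = 89984/15.

Government cost = 89984/15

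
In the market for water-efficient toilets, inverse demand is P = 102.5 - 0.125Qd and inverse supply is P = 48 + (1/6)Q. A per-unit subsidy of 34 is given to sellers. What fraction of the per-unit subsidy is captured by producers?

Producer share = 4/7

Pre-subsidy: 102.5 - 0.125Q = 48 + (1/6)Q gives Q* = 1308/7 and P* = 554/7.
With the subsidy, sellers receive Ps = Pb + 34 for each unit, where Pb is the price buyers pay.
On the curves, Pb = 102.5 - 0.125Q and Ps = 48 + (1/6)Q; the wedge Ps − Pb = 34 gives 48 + (1/6)Q − (102.5 - 0.125Q) = 34, so Q' = 2124/7.
Then Pb = 102.5 − 0.125·(2124/7) = 452/7 and Ps = 48 + (1/6)·(2124/7) = 690/7.
Buyers' price falls by P* − Pb = 554/7 − 452/7 = 102/7; sellers' price rises by Ps − P* = 690/7 − 554/7 = 136/7.
So producers capture (136/7)/34 = 4/7 of each unit of subsidy.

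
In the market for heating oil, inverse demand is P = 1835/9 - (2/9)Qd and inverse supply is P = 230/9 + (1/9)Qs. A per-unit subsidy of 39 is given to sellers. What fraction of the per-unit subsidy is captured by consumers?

Consumer share = 2/3

Pre-subsidy: 1835/9 - (2/9)Q = 230/9 + (1/9)Q gives Q* = 535 and P* = 85.
With the subsidy, sellers receive Ps = Pb + 39 for each unit, where Pb is the price buyers pay.
On the curves, Pb = 1835/9 - (2/9)Q and Ps = 230/9 + (1/9)Q; the wedge Ps − Pb = 39 gives 230/9 + (1/9)Q − (1835/9 - (2/9)Q) = 39, so Q' = 652.
Then Pb = 1835/9 − (2/9)·652 = 59 and Ps = 230/9 + (1/9)·652 = 98.
Buyers' price falls by P* − Pb = 85 − 59 = 26; sellers' price rises by Ps − P* = 98 − 85 = 13.
So consumers capture 26/39 = 2/3 of each unit of subsidy.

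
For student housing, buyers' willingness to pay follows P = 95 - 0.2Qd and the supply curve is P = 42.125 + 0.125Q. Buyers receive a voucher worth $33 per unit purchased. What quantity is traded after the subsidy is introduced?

Q' = 3435/13

Pre-subsidy: 95 - 0.2Q = 42.125 + 0.125Q gives Q* = 2115/13 and P* = 812/13.
With the rebate, buyers effectively pay Pb = Ps − 33, where Ps is the price sellers receive.
On the curves, Pb = 95 - 0.2Q and Ps = 42.125 + 0.125Q; the wedge Ps − Pb = 33 gives 42.125 + 0.125Q − (95 - 0.2Q) = 33, so Q' = 3435/13.
Then Pb = 95 − 0.2·(3435/13) = 548/13 and Ps = 42.125 + 0.125·(3435/13) = 977/13.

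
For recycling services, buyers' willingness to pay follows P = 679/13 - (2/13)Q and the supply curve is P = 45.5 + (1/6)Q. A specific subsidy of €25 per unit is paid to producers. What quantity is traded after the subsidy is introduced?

Pre-subsidy: 679/13 - (2/13)Q = 45.5 + (1/6)Q gives Q* = 21 and P* = 49.
With the subsidy, sellers receive Ps = Pb + 25 for each unit, where Pb is the price buyers pay.
On the curves, Pb = 679/13 - (2/13)Q and Ps = 45.5 + (1/6)Q; the wedge Ps − Pb = 25 gives 45.5 + (1/6)Q − (679/13 - (2/13)Q) = 25, so Q' = 99.
Then Pb = 679/13 − (2/13)·99 = 37 and Ps = 45.5 + (1/6)·99 = 62.

Q' = 99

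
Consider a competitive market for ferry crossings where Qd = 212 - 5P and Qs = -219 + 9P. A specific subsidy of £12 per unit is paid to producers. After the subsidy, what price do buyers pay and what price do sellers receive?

Buyers pay 323/14; sellers receive 491/14

Pre-subsidy: 212 - 5P = -219 + 9P gives P* = 431/14, Q* = 813/14.
With the subsidy, sellers receive Ps = Pb + 12 for each unit, where Pb is the price buyers pay.
Supply in terms of Pb becomes Qs = -219 + 9(Pb + 12) = -111 + 9Pb. Setting this equal to demand: 212 - 5Pb = -111 + 9Pb, so Pb = 323/14.
Sellers receive Ps = 323/14 + 12 = 491/14; Q' = 212 − 5·(323/14) = 1353/14.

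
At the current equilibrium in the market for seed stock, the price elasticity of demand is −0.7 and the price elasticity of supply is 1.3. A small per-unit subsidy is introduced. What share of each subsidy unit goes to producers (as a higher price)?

For a small subsidy around the equilibrium, the benefit split depends on the relative slopes, which at a point are proportional to the elasticities.
Buyer share = εs/(εs + |εd|) = 1.3/(1.3 + 0.7) = 0.65; seller share = |εd|/(εs + |εd|) = 0.35.
So producers capture 0.35 of the subsidy.

Producer share = 0.35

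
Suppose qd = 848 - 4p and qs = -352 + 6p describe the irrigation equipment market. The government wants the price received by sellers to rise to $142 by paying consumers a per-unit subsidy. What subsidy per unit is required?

Required subsidy s = $55 per unit

At a seller price of 142, quantity supplied is -352 + 6·142 = 500.
Buyers absorb 500 only when they pay pb with 848 − 4·pb = 500, i.e. pb = 87.
s = ps − pb = 142 − 87 = 55.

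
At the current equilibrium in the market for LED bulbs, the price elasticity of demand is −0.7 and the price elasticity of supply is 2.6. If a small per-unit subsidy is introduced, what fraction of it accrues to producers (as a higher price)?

For a small subsidy around the equilibrium, the benefit split depends on the relative slopes, which at a point are proportional to the elasticities.
Buyer share = εs/(εs + |εd|) = 2.6/(2.6 + 0.7) = 26/33; seller share = |εd|/(εs + |εd|) = 7/33.
So producers capture 7/33 of the subsidy.

Producer share = 7/33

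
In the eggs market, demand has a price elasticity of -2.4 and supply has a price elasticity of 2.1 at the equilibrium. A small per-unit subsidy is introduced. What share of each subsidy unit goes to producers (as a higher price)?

Producer share = 8/15

For a small subsidy around the equilibrium, the benefit split depends on the relative slopes, which at a point are proportional to the elasticities.
Buyer share = εs/(εs + |εd|) = 2.1/(2.1 + 2.4) = 7/15; seller share = |εd|/(εs + |εd|) = 8/15.
So producers capture 8/15 of the subsidy.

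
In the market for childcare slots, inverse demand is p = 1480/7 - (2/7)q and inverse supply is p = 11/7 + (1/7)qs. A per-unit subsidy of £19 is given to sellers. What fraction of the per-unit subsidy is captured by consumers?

Pre-subsidy: 1480/7 - (2/7)q = 11/7 + (1/7)q gives q* = 1469/3 and p* = 1502/21.
With the subsidy, sellers receive ps = pb + 19 for each unit, where pb is the price buyers pay.
On the curves, pb = 1480/7 - (2/7)q and ps = 11/7 + (1/7)q; the wedge ps − pb = 19 gives 11/7 + (1/7)q − (1480/7 - (2/7)q) = 19, so q' = 534.
Then pb = 1480/7 − (2/7)·534 = 412/7 and ps = 11/7 + (1/7)·534 = 545/7.
Buyers' price falls by p* − pb = 1502/21 − 412/7 = 38/3; sellers' price rises by ps − p* = 545/7 − 1502/21 = 19/3.
So consumers capture (38/3)/19 = 2/3 of each unit of subsidy.

Consumer share = 2/3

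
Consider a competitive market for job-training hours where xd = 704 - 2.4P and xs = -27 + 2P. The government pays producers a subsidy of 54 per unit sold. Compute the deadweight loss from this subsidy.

Pre-subsidy: 704 - 2.4P = -27 + 2P gives P* = 3655/22, x* = 3358/11.
With the subsidy, sellers receive Ps = Pb + 54 for each unit, where Pb is the price buyers pay.
Supply in terms of Pb becomes xs = -27 + 2(Pb + 54) = 81 + 2Pb. Setting this equal to demand: 704 - 2.4Pb = 81 + 2Pb, so Pb = 3115/22.
Sellers receive Ps = 3115/22 + 54 = 4303/22; x' = 704 − 2.4·(3115/22) = 4006/11.
The subsidy expands output by 4006/11 − 3358/11 = 648/11 past the efficient level; on those units the gap between marginal cost and willingness to pay runs from 0 up to 54.
DWL = ½ × 54 × 648/11 = 17496/11.

Deadweight loss = 17496/11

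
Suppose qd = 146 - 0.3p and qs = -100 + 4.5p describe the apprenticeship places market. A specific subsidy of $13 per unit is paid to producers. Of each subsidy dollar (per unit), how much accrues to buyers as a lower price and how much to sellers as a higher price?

Buyers gain $12.1875 per unit; sellers gain $0.8125 per unit

Pre-subsidy: 146 - 0.3p = -100 + 4.5p gives p* = 51.25, q* = 130.625.
With the subsidy, sellers receive ps = pb + 13 for each unit, where pb is the price buyers pay.
Supply in terms of pb becomes qs = -100 + 4.5(pb + 13) = -41.5 + 4.5pb. Setting this equal to demand: 146 - 0.3pb = -41.5 + 4.5pb, so pb = 39.0625.
Sellers receive ps = 39.0625 + 13 = 52.0625; q' = 146 − 0.3·39.0625 = 134.28125.
Buyers' price falls by p* − pb = 51.25 − 39.0625 = 12.1875; sellers' price rises by ps − p* = 52.0625 − 51.25 = 0.8125.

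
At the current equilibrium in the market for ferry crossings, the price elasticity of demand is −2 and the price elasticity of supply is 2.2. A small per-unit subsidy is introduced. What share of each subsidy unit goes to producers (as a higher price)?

For a small subsidy around the equilibrium, the benefit split depends on the relative slopes, which at a point are proportional to the elasticities.
Buyer share = εs/(εs + |εd|) = 2.2/(2.2 + 2) = 11/21; seller share = |εd|/(εs + |εd|) = 10/21.
So producers capture 10/21 of the subsidy.

Producer share = 10/21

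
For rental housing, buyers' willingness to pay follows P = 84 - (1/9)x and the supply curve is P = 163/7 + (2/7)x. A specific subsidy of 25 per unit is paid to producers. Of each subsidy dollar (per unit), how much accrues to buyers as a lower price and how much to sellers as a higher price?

Pre-subsidy: 84 - (1/9)x = 163/7 + (2/7)x gives x* = 153 and P* = 67.
With the subsidy, sellers receive Ps = Pb + 25 for each unit, where Pb is the price buyers pay.
On the curves, Pb = 84 - (1/9)x and Ps = 163/7 + (2/7)x; the wedge Ps − Pb = 25 gives 163/7 + (2/7)x − (84 - (1/9)x) = 25, so x' = 216.
Then Pb = 84 − (1/9)·216 = 60 and Ps = 163/7 + (2/7)·216 = 85.
Buyers' price falls by P* − Pb = 67 − 60 = 7; sellers' price rises by Ps − P* = 85 − 67 = 18.

Buyers gain 7 per unit; sellers gain 18 per unit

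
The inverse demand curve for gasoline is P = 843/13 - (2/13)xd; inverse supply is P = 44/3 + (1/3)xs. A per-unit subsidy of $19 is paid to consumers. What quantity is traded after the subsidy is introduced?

Pre-subsidy: 843/13 - (2/13)x = 44/3 + (1/3)x gives x* = 103 and P* = 49.
With the rebate, buyers effectively pay Pb = Ps − 19, where Ps is the price sellers receive.
On the curves, Pb = 843/13 - (2/13)x and Ps = 44/3 + (1/3)x; the wedge Ps − Pb = 19 gives 44/3 + (1/3)x − (843/13 - (2/13)x) = 19, so x' = 142.
Then Pb = 843/13 − (2/13)·142 = 43 and Ps = 44/3 + (1/3)·142 = 62.

x' = 142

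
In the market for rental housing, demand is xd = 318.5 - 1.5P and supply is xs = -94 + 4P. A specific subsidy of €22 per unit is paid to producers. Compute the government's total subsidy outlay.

Government cost = €5060

Pre-subsidy: 318.5 - 1.5P = -94 + 4P gives P* = 75, x* = 206.
With the subsidy, sellers receive Ps = Pb + 22 for each unit, where Pb is the price buyers pay.
Supply in terms of Pb becomes xs = -94 + 4(Pb + 22) = -6 + 4Pb. Setting this equal to demand: 318.5 - 1.5Pb = -6 + 4Pb, so Pb = 59.
Sellers receive Ps = 59 + 22 = 81; x' = 318.5 − 1.5·59 = 230.
Government outlay = subsidy × quantity = 22 × 230 = 5060.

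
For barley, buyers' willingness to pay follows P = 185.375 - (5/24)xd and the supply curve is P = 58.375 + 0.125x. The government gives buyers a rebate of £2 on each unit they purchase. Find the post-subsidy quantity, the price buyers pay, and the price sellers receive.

Pre-subsidy: 185.375 - (5/24)x = 58.375 + 0.125x gives x* = 381 and P* = 106.
With the rebate, buyers effectively pay Pb = Ps − 2, where Ps is the price sellers receive.
On the curves, Pb = 185.375 - (5/24)x and Ps = 58.375 + 0.125x; the wedge Ps − Pb = 2 gives 58.375 + 0.125x − (185.375 - (5/24)x) = 2, so x' = 387.
Then Pb = 185.375 − (5/24)·387 = 104.75 and Ps = 58.375 + 0.125·387 = 106.75.

x' = 387; buyers pay £104.75; sellers receive £106.75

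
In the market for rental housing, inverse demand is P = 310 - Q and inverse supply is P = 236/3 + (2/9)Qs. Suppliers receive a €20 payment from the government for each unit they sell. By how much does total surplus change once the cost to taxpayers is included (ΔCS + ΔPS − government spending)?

Pre-subsidy: 310 - Q = 236/3 + (2/9)Q gives Q* = 2082/11 and P* = 1328/11.
With the subsidy, sellers receive Ps = Pb + 20 for each unit, where Pb is the price buyers pay.
On the curves, Pb = 310 - Q and Ps = 236/3 + (2/9)Q; the wedge Ps − Pb = 20 gives 236/3 + (2/9)Q − (310 - Q) = 20, so Q' = 2262/11.
Then Pb = 310 − 1·(2262/11) = 1148/11 and Ps = 236/3 + (2/9)·(2262/11) = 1368/11.
ΔCS = ½(2082/11 + 2262/11)(1328/11 − 1148/11) = 390960/121; ΔPS = ½(2082/11 + 2262/11)(1368/11 − 1328/11) = 86880/121.
Government spending = 20 × 2262/11 = 45240/11.
Net change = 390960/121 + 86880/121 − 45240/11 = -1800/11. The loss equals the DWL triangle ½·20·180/11.

Net change in total surplus = -1800/11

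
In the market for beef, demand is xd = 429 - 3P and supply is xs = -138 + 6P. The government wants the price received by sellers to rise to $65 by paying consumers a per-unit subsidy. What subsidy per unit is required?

Required subsidy s = $6 per unit

At a seller price of 65, quantity supplied is -138 + 6·65 = 252.
Buyers absorb 252 only when they pay Pb with 429 − 3·Pb = 252, i.e. Pb = 59.
s = Ps − Pb = 65 − 59 = 6.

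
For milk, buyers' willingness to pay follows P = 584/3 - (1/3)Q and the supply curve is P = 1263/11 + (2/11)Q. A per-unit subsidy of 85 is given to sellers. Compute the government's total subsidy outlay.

Pre-subsidy: 584/3 - (1/3)Q = 1263/11 + (2/11)Q gives Q* = 155 and P* = 143.
With the subsidy, sellers receive Ps = Pb + 85 for each unit, where Pb is the price buyers pay.
On the curves, Pb = 584/3 - (1/3)Q and Ps = 1263/11 + (2/11)Q; the wedge Ps − Pb = 85 gives 1263/11 + (2/11)Q − (584/3 - (1/3)Q) = 85, so Q' = 320.
Then Pb = 584/3 − (1/3)·320 = 88 and Ps = 1263/11 + (2/11)·320 = 173.
Government outlay = subsidy × quantity = 85 × 320 = 27200.

Government cost = 27200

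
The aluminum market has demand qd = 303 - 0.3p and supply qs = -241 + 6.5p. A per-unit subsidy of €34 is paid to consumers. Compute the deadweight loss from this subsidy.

Pre-subsidy: 303 - 0.3p = -241 + 6.5p gives p* = 80, q* = 279.
With the rebate, buyers effectively pay pb = ps − 34, where ps is the price sellers receive.
Demand in terms of ps becomes qd = 303 − 0.3(ps − 34) = 313.2 - 0.3ps. Setting this equal to supply: 313.2 - 0.3ps = -241 + 6.5ps, so ps = 81.5.
Buyers pay pb = 81.5 − 34 = 47.5; q' = -241 + 6.5·81.5 = 288.75.
The subsidy expands output by 288.75 − 279 = 9.75 past the efficient level; on those units the gap between marginal cost and willingness to pay runs from 0 up to 34.
DWL = ½ × 34 × 9.75 = 165.75.

Deadweight loss = €165.75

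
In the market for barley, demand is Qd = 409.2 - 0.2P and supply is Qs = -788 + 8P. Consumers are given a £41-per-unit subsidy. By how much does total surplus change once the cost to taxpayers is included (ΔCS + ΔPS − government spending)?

Net change in total surplus = -£164

Pre-subsidy: 409.2 - 0.2P = -788 + 8P gives P* = 146, Q* = 380.
With the rebate, buyers effectively pay Pb = Ps − 41, where Ps is the price sellers receive.
Demand in terms of Ps becomes Qd = 409.2 − 0.2(Ps − 41) = 417.4 - 0.2Ps. Setting this equal to supply: 417.4 - 0.2Ps = -788 + 8Ps, so Ps = 147.
Buyers pay Pb = 147 − 41 = 106; Q' = -788 + 8·147 = 388.
ΔCS = ½(380 + 388)(146 − 106) = 15360; ΔPS = ½(380 + 388)(147 − 146) = 384.
Government spending = 41 × 388 = 15908.
Net change = 15360 + 384 − 15908 = -164. The loss equals the DWL triangle ½·41·8.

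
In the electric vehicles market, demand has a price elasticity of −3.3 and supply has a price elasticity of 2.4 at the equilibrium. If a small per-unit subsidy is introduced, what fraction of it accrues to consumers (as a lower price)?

For a small subsidy around the equilibrium, the benefit split depends on the relative slopes, which at a point are proportional to the elasticities.
Buyer share = εs/(εs + |εd|) = 2.4/(2.4 + 3.3) = 8/19; seller share = |εd|/(εs + |εd|) = 11/19.

Consumer share = 8/19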